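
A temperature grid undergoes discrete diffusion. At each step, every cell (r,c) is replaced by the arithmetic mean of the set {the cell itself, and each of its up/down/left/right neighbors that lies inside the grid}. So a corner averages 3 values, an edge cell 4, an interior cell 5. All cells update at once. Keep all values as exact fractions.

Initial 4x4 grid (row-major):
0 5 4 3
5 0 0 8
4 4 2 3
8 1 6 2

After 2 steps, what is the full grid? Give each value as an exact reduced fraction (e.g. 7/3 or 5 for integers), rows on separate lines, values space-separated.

After step 1:
  10/3 9/4 3 5
  9/4 14/5 14/5 7/2
  21/4 11/5 3 15/4
  13/3 19/4 11/4 11/3
After step 2:
  47/18 683/240 261/80 23/6
  409/120 123/50 151/50 301/80
  421/120 18/5 29/10 167/48
  43/9 421/120 85/24 61/18

Answer: 47/18 683/240 261/80 23/6
409/120 123/50 151/50 301/80
421/120 18/5 29/10 167/48
43/9 421/120 85/24 61/18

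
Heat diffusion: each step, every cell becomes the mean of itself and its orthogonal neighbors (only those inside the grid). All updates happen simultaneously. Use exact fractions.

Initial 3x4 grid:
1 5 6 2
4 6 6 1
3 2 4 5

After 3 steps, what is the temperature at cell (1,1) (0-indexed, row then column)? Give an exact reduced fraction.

Step 1: cell (1,1) = 23/5
Step 2: cell (1,1) = 419/100
Step 3: cell (1,1) = 24401/6000
Full grid after step 3:
  8411/2160 29657/7200 9959/2400 2777/720
  26987/7200 24401/6000 24401/6000 27707/7200
  437/120 1549/400 7163/1800 4063/1080

Answer: 24401/6000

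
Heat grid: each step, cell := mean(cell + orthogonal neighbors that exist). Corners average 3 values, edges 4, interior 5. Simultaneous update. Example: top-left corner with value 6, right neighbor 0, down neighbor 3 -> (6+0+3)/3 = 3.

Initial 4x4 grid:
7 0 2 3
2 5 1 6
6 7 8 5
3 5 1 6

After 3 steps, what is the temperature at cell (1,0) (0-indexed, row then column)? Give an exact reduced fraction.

Answer: 861/200

Derivation:
Step 1: cell (1,0) = 5
Step 2: cell (1,0) = 31/8
Step 3: cell (1,0) = 861/200
Full grid after step 3:
  251/72 1427/400 11159/3600 484/135
  861/200 151/40 6259/1500 13949/3600
  7999/1800 14489/3000 2203/500 389/80
  5201/1080 16313/3600 393/80 421/90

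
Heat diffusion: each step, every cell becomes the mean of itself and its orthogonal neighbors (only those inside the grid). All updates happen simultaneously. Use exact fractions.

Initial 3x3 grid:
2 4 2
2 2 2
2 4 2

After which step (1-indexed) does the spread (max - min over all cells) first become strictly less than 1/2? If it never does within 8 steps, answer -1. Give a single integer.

Answer: 2

Derivation:
Step 1: max=14/5, min=2, spread=4/5
Step 2: max=319/120, min=59/25, spread=179/600
  -> spread < 1/2 first at step 2
Step 3: max=3823/1500, min=544/225, spread=589/4500
Step 4: max=1085551/432000, min=221081/90000, spread=121811/2160000
Step 5: max=13491607/5400000, min=1001423/405000, spread=417901/16200000
Step 6: max=3872969359/1555200000, min=803063129/324000000, spread=91331699/7776000000
Step 7: max=48362654263/19440000000, min=3619255007/1458000000, spread=317762509/58320000000
Step 8: max=13918446886831/5598720000000, min=2896732008761/1166400000000, spread=70666223891/27993600000000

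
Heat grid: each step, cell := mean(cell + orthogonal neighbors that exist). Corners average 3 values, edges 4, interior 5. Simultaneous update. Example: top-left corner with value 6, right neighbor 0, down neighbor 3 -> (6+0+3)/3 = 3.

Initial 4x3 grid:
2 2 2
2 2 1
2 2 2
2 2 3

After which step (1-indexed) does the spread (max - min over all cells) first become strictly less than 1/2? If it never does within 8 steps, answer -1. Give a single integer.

Step 1: max=7/3, min=5/3, spread=2/3
Step 2: max=79/36, min=433/240, spread=281/720
  -> spread < 1/2 first at step 2
Step 3: max=229/108, min=3943/2160, spread=637/2160
Step 4: max=1797659/864000, min=121093/64800, spread=549257/2592000
Step 5: max=106725121/51840000, min=3672391/1944000, spread=26384083/155520000
Step 6: max=6359851139/3110400000, min=111301417/58320000, spread=1271326697/9331200000
Step 7: max=379275287401/186624000000, min=840378541/437400000, spread=62141329723/559872000000
Step 8: max=22654686012059/11197440000000, min=202834601801/104976000000, spread=3056985459857/33592320000000

Answer: 2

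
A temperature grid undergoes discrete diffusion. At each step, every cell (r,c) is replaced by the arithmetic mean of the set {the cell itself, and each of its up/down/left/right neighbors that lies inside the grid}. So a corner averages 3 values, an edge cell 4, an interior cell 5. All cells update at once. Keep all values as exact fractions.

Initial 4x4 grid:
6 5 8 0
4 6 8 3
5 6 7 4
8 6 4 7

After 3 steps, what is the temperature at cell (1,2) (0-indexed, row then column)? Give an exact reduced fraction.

Answer: 16433/3000

Derivation:
Step 1: cell (1,2) = 32/5
Step 2: cell (1,2) = 27/5
Step 3: cell (1,2) = 16433/3000
Full grid after step 3:
  661/120 3361/600 1853/360 5177/1080
  6817/1200 5647/1000 16433/3000 3481/720
  20863/3600 1777/300 2781/500 6307/1200
  323/54 21313/3600 2309/400 241/45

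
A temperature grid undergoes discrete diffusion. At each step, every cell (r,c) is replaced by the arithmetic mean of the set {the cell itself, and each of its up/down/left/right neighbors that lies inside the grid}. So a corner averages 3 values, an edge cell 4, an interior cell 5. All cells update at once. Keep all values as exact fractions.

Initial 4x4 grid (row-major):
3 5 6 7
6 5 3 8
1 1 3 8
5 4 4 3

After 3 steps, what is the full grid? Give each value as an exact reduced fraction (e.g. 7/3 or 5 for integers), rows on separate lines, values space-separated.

Answer: 467/108 8377/1800 3199/600 71/12
3521/900 6307/1500 2459/500 559/100
3157/900 1093/300 433/100 1499/300
1787/540 6329/1800 801/200 829/180

Derivation:
After step 1:
  14/3 19/4 21/4 7
  15/4 4 5 13/2
  13/4 14/5 19/5 11/2
  10/3 7/2 7/2 5
After step 2:
  79/18 14/3 11/2 25/4
  47/12 203/50 491/100 6
  197/60 347/100 103/25 26/5
  121/36 197/60 79/20 14/3
After step 3:
  467/108 8377/1800 3199/600 71/12
  3521/900 6307/1500 2459/500 559/100
  3157/900 1093/300 433/100 1499/300
  1787/540 6329/1800 801/200 829/180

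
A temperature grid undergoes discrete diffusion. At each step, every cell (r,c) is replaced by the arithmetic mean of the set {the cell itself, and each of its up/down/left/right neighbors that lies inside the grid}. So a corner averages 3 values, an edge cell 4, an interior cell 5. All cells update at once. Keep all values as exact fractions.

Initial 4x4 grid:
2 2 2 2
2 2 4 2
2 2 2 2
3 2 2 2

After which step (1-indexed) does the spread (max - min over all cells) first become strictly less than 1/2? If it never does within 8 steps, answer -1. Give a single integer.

Answer: 2

Derivation:
Step 1: max=5/2, min=2, spread=1/2
Step 2: max=61/25, min=2, spread=11/25
  -> spread < 1/2 first at step 2
Step 3: max=2767/1200, min=5081/2400, spread=151/800
Step 4: max=12371/5400, min=5119/2400, spread=3413/21600
Step 5: max=365669/162000, min=936361/432000, spread=116269/1296000
Step 6: max=10955657/4860000, min=2822213/1296000, spread=1489433/19440000
Step 7: max=10202941/4556250, min=382364819/174960000, spread=47140577/874800000
Step 8: max=9771243371/4374000000, min=382882409999/174960000000, spread=2655774947/58320000000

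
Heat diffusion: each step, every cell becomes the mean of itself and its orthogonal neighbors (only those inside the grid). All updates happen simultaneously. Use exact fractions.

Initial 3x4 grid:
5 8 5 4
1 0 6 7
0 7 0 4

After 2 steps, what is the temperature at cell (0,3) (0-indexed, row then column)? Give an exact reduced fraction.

Step 1: cell (0,3) = 16/3
Step 2: cell (0,3) = 49/9
Full grid after step 2:
  32/9 1159/240 1151/240 49/9
  397/120 63/20 93/20 357/80
  71/36 49/15 199/60 79/18

Answer: 49/9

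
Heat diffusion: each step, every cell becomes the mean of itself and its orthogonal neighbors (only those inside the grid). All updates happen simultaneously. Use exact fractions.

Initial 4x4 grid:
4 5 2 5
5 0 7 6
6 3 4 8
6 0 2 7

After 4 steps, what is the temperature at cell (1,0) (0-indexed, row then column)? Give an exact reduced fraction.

Answer: 859819/216000

Derivation:
Step 1: cell (1,0) = 15/4
Step 2: cell (1,0) = 209/48
Step 3: cell (1,0) = 27529/7200
Step 4: cell (1,0) = 859819/216000
Full grid after step 4:
  251119/64800 441617/108000 467101/108000 313211/64800
  859819/216000 706069/180000 814217/180000 1045487/216000
  54397/14400 80051/20000 779551/180000 1070647/216000
  81883/21600 6827/1800 29351/6750 305917/64800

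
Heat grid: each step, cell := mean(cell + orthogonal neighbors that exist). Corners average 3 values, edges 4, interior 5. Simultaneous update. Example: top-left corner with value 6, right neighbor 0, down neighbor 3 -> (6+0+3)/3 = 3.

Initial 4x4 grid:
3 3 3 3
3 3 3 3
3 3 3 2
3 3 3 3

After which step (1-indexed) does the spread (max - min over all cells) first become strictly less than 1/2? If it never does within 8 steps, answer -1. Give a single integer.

Step 1: max=3, min=8/3, spread=1/3
  -> spread < 1/2 first at step 1
Step 2: max=3, min=329/120, spread=31/120
Step 3: max=3, min=3029/1080, spread=211/1080
Step 4: max=3, min=307157/108000, spread=16843/108000
Step 5: max=26921/9000, min=2777357/972000, spread=130111/972000
Step 6: max=1612841/540000, min=83837633/29160000, spread=3255781/29160000
Step 7: max=1608893/540000, min=2524046309/874800000, spread=82360351/874800000
Step 8: max=289093559/97200000, min=75980683109/26244000000, spread=2074577821/26244000000

Answer: 1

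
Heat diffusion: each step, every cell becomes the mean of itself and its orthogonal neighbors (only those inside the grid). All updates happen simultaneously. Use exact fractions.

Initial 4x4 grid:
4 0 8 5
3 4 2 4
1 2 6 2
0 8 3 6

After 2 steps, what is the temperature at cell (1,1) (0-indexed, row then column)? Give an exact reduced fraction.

Answer: 91/25

Derivation:
Step 1: cell (1,1) = 11/5
Step 2: cell (1,1) = 91/25
Full grid after step 2:
  28/9 737/240 1093/240 38/9
  271/120 91/25 17/5 1093/240
  117/40 283/100 89/20 173/48
  31/12 81/20 47/12 167/36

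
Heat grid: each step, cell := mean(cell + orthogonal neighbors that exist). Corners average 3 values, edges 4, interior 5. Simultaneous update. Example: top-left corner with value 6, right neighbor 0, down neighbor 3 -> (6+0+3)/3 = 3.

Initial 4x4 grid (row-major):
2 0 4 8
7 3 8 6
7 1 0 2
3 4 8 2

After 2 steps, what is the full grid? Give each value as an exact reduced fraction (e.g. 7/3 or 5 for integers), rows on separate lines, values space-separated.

After step 1:
  3 9/4 5 6
  19/4 19/5 21/5 6
  9/2 3 19/5 5/2
  14/3 4 7/2 4
After step 2:
  10/3 281/80 349/80 17/3
  321/80 18/5 114/25 187/40
  203/48 191/50 17/5 163/40
  79/18 91/24 153/40 10/3

Answer: 10/3 281/80 349/80 17/3
321/80 18/5 114/25 187/40
203/48 191/50 17/5 163/40
79/18 91/24 153/40 10/3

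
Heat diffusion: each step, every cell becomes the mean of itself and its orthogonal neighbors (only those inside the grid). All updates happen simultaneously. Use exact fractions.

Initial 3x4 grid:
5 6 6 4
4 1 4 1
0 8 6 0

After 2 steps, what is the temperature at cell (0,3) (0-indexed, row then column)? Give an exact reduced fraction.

Step 1: cell (0,3) = 11/3
Step 2: cell (0,3) = 131/36
Full grid after step 2:
  4 191/40 503/120 131/36
  161/40 379/100 399/100 237/80
  41/12 337/80 851/240 109/36

Answer: 131/36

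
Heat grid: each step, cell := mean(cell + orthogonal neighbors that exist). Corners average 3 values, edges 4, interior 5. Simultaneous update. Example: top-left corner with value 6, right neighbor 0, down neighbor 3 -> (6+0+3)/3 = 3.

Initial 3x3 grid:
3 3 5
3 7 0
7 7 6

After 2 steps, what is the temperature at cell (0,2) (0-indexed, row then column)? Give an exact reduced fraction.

Answer: 35/9

Derivation:
Step 1: cell (0,2) = 8/3
Step 2: cell (0,2) = 35/9
Full grid after step 2:
  25/6 85/24 35/9
  53/12 99/20 31/8
  209/36 83/16 187/36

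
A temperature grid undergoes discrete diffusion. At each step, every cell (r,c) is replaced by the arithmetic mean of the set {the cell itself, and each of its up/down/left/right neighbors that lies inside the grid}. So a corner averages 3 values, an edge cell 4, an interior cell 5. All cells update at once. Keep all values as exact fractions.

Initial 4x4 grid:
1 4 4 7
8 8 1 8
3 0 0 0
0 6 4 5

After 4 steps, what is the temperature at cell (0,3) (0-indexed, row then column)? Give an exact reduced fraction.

Step 1: cell (0,3) = 19/3
Step 2: cell (0,3) = 43/9
Step 3: cell (0,3) = 5011/1080
Step 4: cell (0,3) = 138307/32400
Full grid after step 4:
  68897/16200 902063/216000 935543/216000 138307/32400
  830453/216000 88153/22500 339319/90000 860603/216000
  49963/14400 48443/15000 100631/30000 236857/72000
  2773/900 14839/4800 210737/72000 33751/10800

Answer: 138307/32400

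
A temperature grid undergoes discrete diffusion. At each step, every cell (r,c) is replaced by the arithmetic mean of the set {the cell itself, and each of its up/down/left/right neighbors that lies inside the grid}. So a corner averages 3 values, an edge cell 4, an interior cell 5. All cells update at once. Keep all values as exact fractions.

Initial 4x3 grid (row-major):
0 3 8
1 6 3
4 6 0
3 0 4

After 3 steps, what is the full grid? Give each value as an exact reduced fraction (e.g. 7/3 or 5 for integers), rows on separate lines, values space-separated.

After step 1:
  4/3 17/4 14/3
  11/4 19/5 17/4
  7/2 16/5 13/4
  7/3 13/4 4/3
After step 2:
  25/9 281/80 79/18
  683/240 73/20 479/120
  707/240 17/5 361/120
  109/36 607/240 47/18
After step 3:
  3289/1080 3439/960 8563/2160
  4399/1440 87/25 2707/720
  4399/1440 233/75 1171/360
  3061/1080 8329/2880 5867/2160

Answer: 3289/1080 3439/960 8563/2160
4399/1440 87/25 2707/720
4399/1440 233/75 1171/360
3061/1080 8329/2880 5867/2160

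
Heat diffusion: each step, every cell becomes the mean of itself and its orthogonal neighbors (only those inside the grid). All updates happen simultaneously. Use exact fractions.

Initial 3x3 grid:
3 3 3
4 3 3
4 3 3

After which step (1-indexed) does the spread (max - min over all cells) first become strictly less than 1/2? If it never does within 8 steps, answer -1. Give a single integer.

Step 1: max=11/3, min=3, spread=2/3
Step 2: max=125/36, min=3, spread=17/36
  -> spread < 1/2 first at step 2
Step 3: max=7327/2160, min=551/180, spread=143/432
Step 4: max=431549/129600, min=8363/2700, spread=1205/5184
Step 5: max=25627303/7776000, min=225541/72000, spread=10151/62208
Step 6: max=1525349141/466560000, min=61329209/19440000, spread=85517/746496
Step 7: max=91053190927/27993600000, min=7400153671/2332800000, spread=720431/8957952
Step 8: max=5442462194669/1679616000000, min=18568161863/5832000000, spread=6069221/107495424

Answer: 2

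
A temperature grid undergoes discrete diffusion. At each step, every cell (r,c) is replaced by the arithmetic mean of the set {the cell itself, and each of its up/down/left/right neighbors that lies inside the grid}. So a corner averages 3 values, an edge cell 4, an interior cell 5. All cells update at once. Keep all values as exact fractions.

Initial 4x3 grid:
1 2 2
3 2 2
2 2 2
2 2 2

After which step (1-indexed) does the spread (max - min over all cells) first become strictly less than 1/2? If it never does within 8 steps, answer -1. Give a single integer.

Answer: 2

Derivation:
Step 1: max=9/4, min=7/4, spread=1/2
Step 2: max=169/80, min=23/12, spread=47/240
  -> spread < 1/2 first at step 2
Step 3: max=5009/2400, min=9373/4800, spread=43/320
Step 4: max=44489/21600, min=85343/43200, spread=727/8640
Step 5: max=4424531/2160000, min=34443493/17280000, spread=63517/1152000
Step 6: max=39752711/19440000, min=310583963/155520000, spread=297509/6220800
Step 7: max=1188860087/583200000, min=18703315417/9331200000, spread=12737839/373248000
Step 8: max=35626884179/17496000000, min=1123613018603/559872000000, spread=131578201/4478976000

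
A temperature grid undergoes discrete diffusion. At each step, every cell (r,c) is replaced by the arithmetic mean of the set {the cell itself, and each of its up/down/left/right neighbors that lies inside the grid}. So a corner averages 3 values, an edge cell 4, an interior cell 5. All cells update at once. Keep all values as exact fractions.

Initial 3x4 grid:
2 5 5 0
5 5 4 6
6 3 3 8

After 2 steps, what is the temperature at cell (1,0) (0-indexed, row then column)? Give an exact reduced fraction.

Step 1: cell (1,0) = 9/2
Step 2: cell (1,0) = 527/120
Full grid after step 2:
  17/4 323/80 961/240 35/9
  527/120 22/5 43/10 553/120
  161/36 1069/240 1141/240 44/9

Answer: 527/120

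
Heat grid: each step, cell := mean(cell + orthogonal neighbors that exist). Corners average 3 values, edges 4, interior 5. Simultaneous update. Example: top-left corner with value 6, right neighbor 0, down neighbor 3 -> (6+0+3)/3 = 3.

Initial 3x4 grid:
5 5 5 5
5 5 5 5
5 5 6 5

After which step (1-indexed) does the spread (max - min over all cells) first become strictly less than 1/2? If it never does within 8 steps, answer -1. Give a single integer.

Answer: 1

Derivation:
Step 1: max=16/3, min=5, spread=1/3
  -> spread < 1/2 first at step 1
Step 2: max=631/120, min=5, spread=31/120
Step 3: max=5611/1080, min=5, spread=211/1080
Step 4: max=556897/108000, min=9047/1800, spread=14077/108000
Step 5: max=5000407/972000, min=543683/108000, spread=5363/48600
Step 6: max=149540809/29160000, min=302869/60000, spread=93859/1166400
Step 7: max=8958274481/1749600000, min=491336467/97200000, spread=4568723/69984000
Step 8: max=536660435629/104976000000, min=14761618889/2916000000, spread=8387449/167961600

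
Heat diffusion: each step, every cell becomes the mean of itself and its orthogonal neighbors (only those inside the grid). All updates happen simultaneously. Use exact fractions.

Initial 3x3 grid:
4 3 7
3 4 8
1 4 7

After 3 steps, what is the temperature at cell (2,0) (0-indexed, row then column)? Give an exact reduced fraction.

Answer: 983/270

Derivation:
Step 1: cell (2,0) = 8/3
Step 2: cell (2,0) = 29/9
Step 3: cell (2,0) = 983/270
Full grid after step 3:
  4147/1080 32969/7200 481/90
  4399/1200 1691/375 38819/7200
  983/270 5299/1200 5677/1080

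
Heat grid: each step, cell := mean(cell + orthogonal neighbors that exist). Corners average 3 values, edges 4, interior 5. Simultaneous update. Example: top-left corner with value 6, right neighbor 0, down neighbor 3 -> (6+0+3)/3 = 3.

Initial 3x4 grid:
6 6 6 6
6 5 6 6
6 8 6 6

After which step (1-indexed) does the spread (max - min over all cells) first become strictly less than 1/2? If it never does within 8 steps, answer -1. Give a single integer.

Step 1: max=20/3, min=23/4, spread=11/12
Step 2: max=1537/240, min=35/6, spread=137/240
Step 3: max=6761/1080, min=2839/480, spread=1493/4320
  -> spread < 1/2 first at step 3
Step 4: max=267407/43200, min=28631/4800, spread=152/675
Step 5: max=9565643/1555200, min=129493/21600, spread=242147/1555200
Step 6: max=238034417/38880000, min=12988409/2160000, spread=848611/7776000
Step 7: max=34199249207/5598720000, min=312369469/51840000, spread=92669311/1119744000
Step 8: max=2047508342053/335923200000, min=56332704673/9331200000, spread=781238953/13436928000

Answer: 3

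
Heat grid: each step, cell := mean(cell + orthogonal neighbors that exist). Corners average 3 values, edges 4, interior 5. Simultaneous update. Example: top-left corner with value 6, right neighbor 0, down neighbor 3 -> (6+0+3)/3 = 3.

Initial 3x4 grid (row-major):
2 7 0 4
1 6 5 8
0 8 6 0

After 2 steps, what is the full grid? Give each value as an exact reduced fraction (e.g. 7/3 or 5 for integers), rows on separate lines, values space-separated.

After step 1:
  10/3 15/4 4 4
  9/4 27/5 5 17/4
  3 5 19/4 14/3
After step 2:
  28/9 989/240 67/16 49/12
  839/240 107/25 117/25 215/48
  41/12 363/80 233/48 41/9

Answer: 28/9 989/240 67/16 49/12
839/240 107/25 117/25 215/48
41/12 363/80 233/48 41/9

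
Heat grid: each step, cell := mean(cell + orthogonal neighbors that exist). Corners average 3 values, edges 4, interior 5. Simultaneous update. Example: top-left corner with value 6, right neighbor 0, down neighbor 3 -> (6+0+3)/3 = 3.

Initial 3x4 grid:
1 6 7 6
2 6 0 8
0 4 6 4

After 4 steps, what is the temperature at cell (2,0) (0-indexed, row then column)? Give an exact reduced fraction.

Answer: 9451/2880

Derivation:
Step 1: cell (2,0) = 2
Step 2: cell (2,0) = 11/4
Step 3: cell (2,0) = 233/80
Step 4: cell (2,0) = 9451/2880
Full grid after step 4:
  31423/8640 58397/14400 70409/14400 5561/1080
  190733/57600 94933/24000 27257/6000 147713/28800
  9451/2880 8737/2400 32167/7200 20639/4320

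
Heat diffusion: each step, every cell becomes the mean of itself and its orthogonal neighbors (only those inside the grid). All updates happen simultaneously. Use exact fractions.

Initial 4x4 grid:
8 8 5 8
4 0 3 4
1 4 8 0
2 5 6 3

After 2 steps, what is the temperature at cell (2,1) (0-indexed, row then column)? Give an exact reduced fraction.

Answer: 93/25

Derivation:
Step 1: cell (2,1) = 18/5
Step 2: cell (2,1) = 93/25
Full grid after step 2:
  91/18 1303/240 251/48 185/36
  247/60 199/50 87/20 103/24
  46/15 93/25 421/100 147/40
  29/9 961/240 339/80 49/12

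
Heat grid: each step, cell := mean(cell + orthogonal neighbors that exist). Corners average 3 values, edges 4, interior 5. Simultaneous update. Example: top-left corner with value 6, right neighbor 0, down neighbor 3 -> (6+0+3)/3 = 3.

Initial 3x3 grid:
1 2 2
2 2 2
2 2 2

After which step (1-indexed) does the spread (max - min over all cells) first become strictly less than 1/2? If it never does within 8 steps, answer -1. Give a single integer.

Answer: 1

Derivation:
Step 1: max=2, min=5/3, spread=1/3
  -> spread < 1/2 first at step 1
Step 2: max=2, min=31/18, spread=5/18
Step 3: max=2, min=391/216, spread=41/216
Step 4: max=709/360, min=23789/12960, spread=347/2592
Step 5: max=7043/3600, min=1448263/777600, spread=2921/31104
Step 6: max=838517/432000, min=87483461/46656000, spread=24611/373248
Step 7: max=18783259/9720000, min=5279997967/2799360000, spread=207329/4478976
Step 8: max=997998401/518400000, min=317893247549/167961600000, spread=1746635/53747712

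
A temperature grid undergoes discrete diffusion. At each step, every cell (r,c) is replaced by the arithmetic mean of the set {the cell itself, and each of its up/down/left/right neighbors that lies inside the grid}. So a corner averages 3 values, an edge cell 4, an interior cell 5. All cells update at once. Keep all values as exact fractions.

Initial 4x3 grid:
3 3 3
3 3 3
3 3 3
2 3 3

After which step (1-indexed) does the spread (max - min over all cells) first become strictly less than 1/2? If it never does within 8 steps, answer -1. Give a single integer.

Answer: 1

Derivation:
Step 1: max=3, min=8/3, spread=1/3
  -> spread < 1/2 first at step 1
Step 2: max=3, min=49/18, spread=5/18
Step 3: max=3, min=607/216, spread=41/216
Step 4: max=3, min=73543/25920, spread=4217/25920
Step 5: max=21521/7200, min=4456451/1555200, spread=38417/311040
Step 6: max=429403/144000, min=268735789/93312000, spread=1903471/18662400
Step 7: max=12844241/4320000, min=16195170911/5598720000, spread=18038617/223948800
Step 8: max=1153473241/388800000, min=974501417149/335923200000, spread=883978523/13436928000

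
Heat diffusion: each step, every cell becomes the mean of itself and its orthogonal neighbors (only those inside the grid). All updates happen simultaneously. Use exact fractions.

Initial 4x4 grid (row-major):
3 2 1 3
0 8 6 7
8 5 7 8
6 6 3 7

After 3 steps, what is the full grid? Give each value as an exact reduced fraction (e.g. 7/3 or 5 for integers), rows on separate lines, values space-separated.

Answer: 1843/540 13859/3600 14639/3600 10003/2160
16109/3600 1666/375 6221/1200 38023/7200
18329/3600 1363/240 569/100 4911/800
12433/2160 40453/7200 4861/800 547/90

Derivation:
After step 1:
  5/3 7/2 3 11/3
  19/4 21/5 29/5 6
  19/4 34/5 29/5 29/4
  20/3 5 23/4 6
After step 2:
  119/36 371/120 479/120 38/9
  461/120 501/100 124/25 1363/240
  689/120 531/100 157/25 501/80
  197/36 1453/240 451/80 19/3
After step 3:
  1843/540 13859/3600 14639/3600 10003/2160
  16109/3600 1666/375 6221/1200 38023/7200
  18329/3600 1363/240 569/100 4911/800
  12433/2160 40453/7200 4861/800 547/90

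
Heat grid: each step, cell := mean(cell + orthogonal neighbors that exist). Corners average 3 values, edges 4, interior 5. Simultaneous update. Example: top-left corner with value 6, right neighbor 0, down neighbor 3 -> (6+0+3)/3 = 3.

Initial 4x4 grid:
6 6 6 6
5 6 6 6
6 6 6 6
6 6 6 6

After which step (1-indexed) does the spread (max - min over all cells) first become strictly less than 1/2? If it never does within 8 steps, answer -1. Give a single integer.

Step 1: max=6, min=17/3, spread=1/3
  -> spread < 1/2 first at step 1
Step 2: max=6, min=689/120, spread=31/120
Step 3: max=6, min=6269/1080, spread=211/1080
Step 4: max=6, min=631157/108000, spread=16843/108000
Step 5: max=53921/9000, min=5693357/972000, spread=130111/972000
Step 6: max=3232841/540000, min=171317633/29160000, spread=3255781/29160000
Step 7: max=3228893/540000, min=5148446309/874800000, spread=82360351/874800000
Step 8: max=580693559/97200000, min=154712683109/26244000000, spread=2074577821/26244000000

Answer: 1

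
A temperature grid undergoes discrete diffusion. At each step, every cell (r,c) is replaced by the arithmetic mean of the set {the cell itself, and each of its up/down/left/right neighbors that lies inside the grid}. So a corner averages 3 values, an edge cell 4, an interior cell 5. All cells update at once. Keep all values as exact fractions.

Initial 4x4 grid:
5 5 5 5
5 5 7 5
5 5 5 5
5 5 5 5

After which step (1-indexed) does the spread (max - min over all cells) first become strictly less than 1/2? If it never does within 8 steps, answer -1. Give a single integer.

Answer: 2

Derivation:
Step 1: max=11/2, min=5, spread=1/2
Step 2: max=136/25, min=5, spread=11/25
  -> spread < 1/2 first at step 2
Step 3: max=6367/1200, min=5, spread=367/1200
Step 4: max=28571/5400, min=1513/300, spread=1337/5400
Step 5: max=851669/162000, min=45469/9000, spread=33227/162000
Step 6: max=25514327/4860000, min=274049/54000, spread=849917/4860000
Step 7: max=762714347/145800000, min=4118533/810000, spread=21378407/145800000
Step 8: max=22836462371/4374000000, min=1238688343/243000000, spread=540072197/4374000000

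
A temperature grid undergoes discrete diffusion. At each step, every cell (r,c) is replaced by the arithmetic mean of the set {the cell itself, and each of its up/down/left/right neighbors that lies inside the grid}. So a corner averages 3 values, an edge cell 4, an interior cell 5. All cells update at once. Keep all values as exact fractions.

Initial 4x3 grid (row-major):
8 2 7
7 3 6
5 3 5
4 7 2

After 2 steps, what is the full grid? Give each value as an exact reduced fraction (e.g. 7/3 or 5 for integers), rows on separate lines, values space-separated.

After step 1:
  17/3 5 5
  23/4 21/5 21/4
  19/4 23/5 4
  16/3 4 14/3
After step 2:
  197/36 149/30 61/12
  611/120 124/25 369/80
  613/120 431/100 1111/240
  169/36 93/20 38/9

Answer: 197/36 149/30 61/12
611/120 124/25 369/80
613/120 431/100 1111/240
169/36 93/20 38/9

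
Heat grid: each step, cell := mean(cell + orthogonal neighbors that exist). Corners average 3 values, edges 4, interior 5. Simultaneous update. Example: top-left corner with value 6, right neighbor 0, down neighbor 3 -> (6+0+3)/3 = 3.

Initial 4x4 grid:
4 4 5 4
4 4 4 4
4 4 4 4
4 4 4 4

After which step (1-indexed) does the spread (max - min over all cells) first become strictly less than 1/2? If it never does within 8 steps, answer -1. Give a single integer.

Answer: 1

Derivation:
Step 1: max=13/3, min=4, spread=1/3
  -> spread < 1/2 first at step 1
Step 2: max=511/120, min=4, spread=31/120
Step 3: max=4531/1080, min=4, spread=211/1080
Step 4: max=448843/108000, min=4, spread=16843/108000
Step 5: max=4026643/972000, min=36079/9000, spread=130111/972000
Step 6: max=120282367/29160000, min=2167159/540000, spread=3255781/29160000
Step 7: max=3599553691/874800000, min=2171107/540000, spread=82360351/874800000
Step 8: max=107727316891/26244000000, min=391306441/97200000, spread=2074577821/26244000000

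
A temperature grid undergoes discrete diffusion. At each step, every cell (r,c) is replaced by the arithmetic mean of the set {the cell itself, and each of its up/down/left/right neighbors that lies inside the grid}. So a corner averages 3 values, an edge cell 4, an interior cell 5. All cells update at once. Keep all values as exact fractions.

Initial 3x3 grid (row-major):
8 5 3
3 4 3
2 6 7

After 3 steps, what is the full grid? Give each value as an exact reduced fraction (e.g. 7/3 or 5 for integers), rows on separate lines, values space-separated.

Answer: 9917/2160 2731/600 9517/2160
21523/4800 8901/2000 21523/4800
2353/540 7191/1600 2453/540

Derivation:
After step 1:
  16/3 5 11/3
  17/4 21/5 17/4
  11/3 19/4 16/3
After step 2:
  175/36 91/20 155/36
  349/80 449/100 349/80
  38/9 359/80 43/9
After step 3:
  9917/2160 2731/600 9517/2160
  21523/4800 8901/2000 21523/4800
  2353/540 7191/1600 2453/540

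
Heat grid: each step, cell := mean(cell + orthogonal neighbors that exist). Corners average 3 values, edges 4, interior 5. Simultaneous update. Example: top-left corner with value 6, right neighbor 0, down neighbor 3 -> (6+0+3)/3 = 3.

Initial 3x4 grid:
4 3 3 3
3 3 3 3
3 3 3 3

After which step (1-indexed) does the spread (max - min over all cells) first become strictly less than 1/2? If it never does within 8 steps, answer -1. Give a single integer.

Step 1: max=10/3, min=3, spread=1/3
  -> spread < 1/2 first at step 1
Step 2: max=59/18, min=3, spread=5/18
Step 3: max=689/216, min=3, spread=41/216
Step 4: max=81977/25920, min=3, spread=4217/25920
Step 5: max=4874749/1555200, min=21679/7200, spread=38417/311040
Step 6: max=291136211/93312000, min=434597/144000, spread=1903471/18662400
Step 7: max=17397149089/5598720000, min=13075759/4320000, spread=18038617/223948800
Step 8: max=1041037782851/335923200000, min=1179326759/388800000, spread=883978523/13436928000

Answer: 1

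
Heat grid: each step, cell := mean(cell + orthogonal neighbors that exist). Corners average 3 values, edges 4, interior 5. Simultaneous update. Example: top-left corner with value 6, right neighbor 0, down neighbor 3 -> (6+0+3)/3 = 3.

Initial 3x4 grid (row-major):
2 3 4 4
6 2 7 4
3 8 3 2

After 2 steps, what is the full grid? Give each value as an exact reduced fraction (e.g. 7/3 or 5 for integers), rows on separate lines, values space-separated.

Answer: 29/9 967/240 61/16 17/4
1067/240 96/25 459/100 61/16
155/36 149/30 4 49/12

Derivation:
After step 1:
  11/3 11/4 9/2 4
  13/4 26/5 4 17/4
  17/3 4 5 3
After step 2:
  29/9 967/240 61/16 17/4
  1067/240 96/25 459/100 61/16
  155/36 149/30 4 49/12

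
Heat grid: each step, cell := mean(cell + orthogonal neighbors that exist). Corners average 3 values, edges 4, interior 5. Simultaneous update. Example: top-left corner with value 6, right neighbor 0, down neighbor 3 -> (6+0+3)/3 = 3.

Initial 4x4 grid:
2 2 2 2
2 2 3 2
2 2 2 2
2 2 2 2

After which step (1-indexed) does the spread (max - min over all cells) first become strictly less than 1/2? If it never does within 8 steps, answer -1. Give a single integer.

Answer: 1

Derivation:
Step 1: max=9/4, min=2, spread=1/4
  -> spread < 1/2 first at step 1
Step 2: max=111/50, min=2, spread=11/50
Step 3: max=5167/2400, min=2, spread=367/2400
Step 4: max=23171/10800, min=1213/600, spread=1337/10800
Step 5: max=689669/324000, min=36469/18000, spread=33227/324000
Step 6: max=20654327/9720000, min=220049/108000, spread=849917/9720000
Step 7: max=616914347/291600000, min=3308533/1620000, spread=21378407/291600000
Step 8: max=18462462371/8748000000, min=995688343/486000000, spread=540072197/8748000000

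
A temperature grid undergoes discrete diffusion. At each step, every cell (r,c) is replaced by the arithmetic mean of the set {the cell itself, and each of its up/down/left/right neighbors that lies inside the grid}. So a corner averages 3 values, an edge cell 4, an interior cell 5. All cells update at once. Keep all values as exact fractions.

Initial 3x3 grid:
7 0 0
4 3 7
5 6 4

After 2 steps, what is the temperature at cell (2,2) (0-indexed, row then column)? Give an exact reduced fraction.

Answer: 41/9

Derivation:
Step 1: cell (2,2) = 17/3
Step 2: cell (2,2) = 41/9
Full grid after step 2:
  131/36 25/8 25/9
  209/48 77/20 31/8
  19/4 115/24 41/9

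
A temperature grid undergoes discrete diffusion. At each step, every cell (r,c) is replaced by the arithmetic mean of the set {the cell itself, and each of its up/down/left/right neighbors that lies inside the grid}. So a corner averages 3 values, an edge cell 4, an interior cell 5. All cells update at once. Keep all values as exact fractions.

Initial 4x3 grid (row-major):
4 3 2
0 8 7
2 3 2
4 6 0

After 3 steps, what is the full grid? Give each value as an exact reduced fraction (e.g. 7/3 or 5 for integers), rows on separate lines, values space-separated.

Answer: 1823/540 56053/14400 721/180
25379/7200 21977/6000 3231/800
2621/800 21877/6000 25189/7200
611/180 46973/14400 457/135

Derivation:
After step 1:
  7/3 17/4 4
  7/2 21/5 19/4
  9/4 21/5 3
  4 13/4 8/3
After step 2:
  121/36 887/240 13/3
  737/240 209/50 319/80
  279/80 169/50 877/240
  19/6 847/240 107/36
After step 3:
  1823/540 56053/14400 721/180
  25379/7200 21977/6000 3231/800
  2621/800 21877/6000 25189/7200
  611/180 46973/14400 457/135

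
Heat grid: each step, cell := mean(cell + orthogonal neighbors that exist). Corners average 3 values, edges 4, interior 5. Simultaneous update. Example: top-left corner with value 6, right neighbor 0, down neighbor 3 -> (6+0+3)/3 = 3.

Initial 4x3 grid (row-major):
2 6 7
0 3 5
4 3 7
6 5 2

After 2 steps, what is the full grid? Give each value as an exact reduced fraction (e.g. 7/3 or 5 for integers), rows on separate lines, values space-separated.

Answer: 113/36 497/120 16/3
347/120 401/100 383/80
149/40 193/50 1129/240
49/12 271/60 155/36

Derivation:
After step 1:
  8/3 9/2 6
  9/4 17/5 11/2
  13/4 22/5 17/4
  5 4 14/3
After step 2:
  113/36 497/120 16/3
  347/120 401/100 383/80
  149/40 193/50 1129/240
  49/12 271/60 155/36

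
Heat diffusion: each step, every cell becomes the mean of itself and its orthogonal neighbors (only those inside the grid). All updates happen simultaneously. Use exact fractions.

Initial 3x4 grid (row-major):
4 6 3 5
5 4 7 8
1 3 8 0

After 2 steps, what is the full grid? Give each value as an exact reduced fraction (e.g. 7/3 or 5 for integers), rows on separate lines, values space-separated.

After step 1:
  5 17/4 21/4 16/3
  7/2 5 6 5
  3 4 9/2 16/3
After step 2:
  17/4 39/8 125/24 187/36
  33/8 91/20 103/20 65/12
  7/2 33/8 119/24 89/18

Answer: 17/4 39/8 125/24 187/36
33/8 91/20 103/20 65/12
7/2 33/8 119/24 89/18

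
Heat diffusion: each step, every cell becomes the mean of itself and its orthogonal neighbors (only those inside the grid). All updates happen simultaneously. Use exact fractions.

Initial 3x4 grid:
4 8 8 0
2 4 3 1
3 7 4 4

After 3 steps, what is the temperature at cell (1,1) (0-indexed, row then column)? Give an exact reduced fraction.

Step 1: cell (1,1) = 24/5
Step 2: cell (1,1) = 451/100
Step 3: cell (1,1) = 6661/1500
Full grid after step 3:
  2497/540 33553/7200 10051/2400 57/16
  62081/14400 6661/1500 7983/2000 1007/300
  3011/720 5063/1200 293/75 61/18

Answer: 6661/1500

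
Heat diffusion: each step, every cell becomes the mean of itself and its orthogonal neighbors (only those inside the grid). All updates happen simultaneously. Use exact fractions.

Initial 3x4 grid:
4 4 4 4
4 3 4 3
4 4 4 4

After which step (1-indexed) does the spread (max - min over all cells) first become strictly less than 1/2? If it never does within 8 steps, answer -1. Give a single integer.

Answer: 1

Derivation:
Step 1: max=4, min=18/5, spread=2/5
  -> spread < 1/2 first at step 1
Step 2: max=311/80, min=881/240, spread=13/60
Step 3: max=1393/360, min=4043/1080, spread=17/135
Step 4: max=1109119/288000, min=3242777/864000, spread=4229/43200
Step 5: max=9949229/2592000, min=29319307/7776000, spread=26419/388800
Step 6: max=3973639159/1036800000, min=11743847777/3110400000, spread=1770697/31104000
Step 7: max=35698138769/9331200000, min=105900099607/27993600000, spread=11943167/279936000
Step 8: max=14268386304079/3732480000000, min=42392186721737/11197440000000, spread=825944381/22394880000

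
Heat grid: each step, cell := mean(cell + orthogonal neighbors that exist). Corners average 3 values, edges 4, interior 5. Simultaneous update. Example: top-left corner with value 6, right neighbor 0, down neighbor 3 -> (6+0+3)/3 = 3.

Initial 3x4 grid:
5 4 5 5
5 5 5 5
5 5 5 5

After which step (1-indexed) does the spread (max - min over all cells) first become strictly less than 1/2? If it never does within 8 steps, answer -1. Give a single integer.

Answer: 1

Derivation:
Step 1: max=5, min=14/3, spread=1/3
  -> spread < 1/2 first at step 1
Step 2: max=5, min=569/120, spread=31/120
Step 3: max=5, min=5189/1080, spread=211/1080
Step 4: max=8953/1800, min=523103/108000, spread=14077/108000
Step 5: max=536317/108000, min=4719593/972000, spread=5363/48600
Step 6: max=297131/60000, min=142059191/29160000, spread=93859/1166400
Step 7: max=480663533/97200000, min=8537725519/1749600000, spread=4568723/69984000
Step 8: max=14398381111/2916000000, min=513099564371/104976000000, spread=8387449/167961600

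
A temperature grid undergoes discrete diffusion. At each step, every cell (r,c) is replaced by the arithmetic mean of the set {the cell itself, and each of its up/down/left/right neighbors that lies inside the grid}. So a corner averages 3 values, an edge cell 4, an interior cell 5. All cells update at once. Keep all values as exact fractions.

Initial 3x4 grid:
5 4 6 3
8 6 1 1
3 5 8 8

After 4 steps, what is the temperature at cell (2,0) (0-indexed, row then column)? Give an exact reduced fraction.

Answer: 344627/64800

Derivation:
Step 1: cell (2,0) = 16/3
Step 2: cell (2,0) = 49/9
Step 3: cell (2,0) = 5779/1080
Step 4: cell (2,0) = 344627/64800
Full grid after step 4:
  20797/4050 1035439/216000 944099/216000 526189/129600
  750341/144000 75061/15000 546113/120000 1250437/288000
  344627/64800 276641/54000 263431/54000 596639/129600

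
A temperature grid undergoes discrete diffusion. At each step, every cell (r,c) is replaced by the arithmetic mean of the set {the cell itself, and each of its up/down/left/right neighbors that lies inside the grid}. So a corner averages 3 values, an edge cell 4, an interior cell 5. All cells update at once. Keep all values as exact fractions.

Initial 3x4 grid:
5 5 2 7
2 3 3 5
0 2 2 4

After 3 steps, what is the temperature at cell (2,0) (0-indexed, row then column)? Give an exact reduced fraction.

Step 1: cell (2,0) = 4/3
Step 2: cell (2,0) = 67/36
Step 3: cell (2,0) = 61/27
Full grid after step 3:
  79/24 833/240 2839/720 1799/432
  3883/1440 901/300 4099/1200 11411/2880
  61/27 1739/720 2209/720 1517/432

Answer: 61/27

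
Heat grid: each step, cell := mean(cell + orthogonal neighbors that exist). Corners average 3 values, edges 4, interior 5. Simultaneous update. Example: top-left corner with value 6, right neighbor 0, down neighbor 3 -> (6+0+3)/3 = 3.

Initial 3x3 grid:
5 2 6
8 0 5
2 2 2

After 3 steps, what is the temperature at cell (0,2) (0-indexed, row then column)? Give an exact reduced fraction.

Answer: 3997/1080

Derivation:
Step 1: cell (0,2) = 13/3
Step 2: cell (0,2) = 65/18
Step 3: cell (0,2) = 3997/1080
Full grid after step 3:
  361/90 52693/14400 3997/1080
  16981/4800 21041/6000 45793/14400
  2423/720 7003/2400 2173/720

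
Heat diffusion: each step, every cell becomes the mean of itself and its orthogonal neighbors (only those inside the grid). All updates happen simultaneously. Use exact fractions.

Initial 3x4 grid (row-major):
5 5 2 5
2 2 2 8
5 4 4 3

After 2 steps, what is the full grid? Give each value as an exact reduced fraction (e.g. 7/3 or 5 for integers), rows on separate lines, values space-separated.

Answer: 11/3 7/2 39/10 13/3
85/24 347/100 357/100 181/40
131/36 41/12 39/10 17/4

Derivation:
After step 1:
  4 7/2 7/2 5
  7/2 3 18/5 9/2
  11/3 15/4 13/4 5
After step 2:
  11/3 7/2 39/10 13/3
  85/24 347/100 357/100 181/40
  131/36 41/12 39/10 17/4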